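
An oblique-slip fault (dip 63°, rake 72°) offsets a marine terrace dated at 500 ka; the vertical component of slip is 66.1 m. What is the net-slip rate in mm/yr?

0.156 mm/yr

dip-slip = throw / sin(dip) = 66.1 / sin(63°) = 74.19 m
net slip = dip-slip / sin(rake) = 74.19 / sin(72°) = 78 m
rate = 78 m / 500 ka = 0.000156 m/yr = 0.156 mm/yr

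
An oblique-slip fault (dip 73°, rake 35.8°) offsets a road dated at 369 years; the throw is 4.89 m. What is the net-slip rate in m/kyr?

dip-slip = throw / sin(dip) = 4.89 / sin(73°) = 5.113 m
net slip = dip-slip / sin(rake) = 5.113 / sin(35.8°) = 8.742 m
rate = 8.742 m / 369 years = 0.0237 m/yr = 23.7 m/kyr

23.7 m/kyr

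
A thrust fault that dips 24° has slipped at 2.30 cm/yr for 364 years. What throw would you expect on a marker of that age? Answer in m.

dip-slip = rate × time = 2.30 cm/yr × 364 years = 8.372 m
throw = dip-slip × sin(dip) = 8.372 × sin(24°) = 3.41 m

3.41 m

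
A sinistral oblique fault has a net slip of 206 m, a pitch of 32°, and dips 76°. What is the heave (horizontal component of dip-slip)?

dip-slip = net slip × sin(rake) = 206 m × sin(32°) = 109.2 m
heave = dip-slip × cos(dip) = 109.2 × cos(76°) = 26.4 m

26.4 m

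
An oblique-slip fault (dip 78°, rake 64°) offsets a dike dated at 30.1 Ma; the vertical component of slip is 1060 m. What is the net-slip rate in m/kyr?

dip-slip = throw / sin(dip) = 1060 / sin(78°) = 1084 m
net slip = dip-slip / sin(rake) = 1084 / sin(64°) = 1206 m
rate = 1206 m / 30.1 Ma = 0.0000401 m/yr = 0.0401 m/kyr

0.0401 m/kyr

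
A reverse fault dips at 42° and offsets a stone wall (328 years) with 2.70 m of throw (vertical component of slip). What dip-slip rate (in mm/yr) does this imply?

12.3 mm/yr

dip-slip = throw / sin(dip) = 2.70 m / sin(42°) = 4.035 m
rate = 4.035 m / 328 years = 0.0123 m/yr = 12.3 mm/yr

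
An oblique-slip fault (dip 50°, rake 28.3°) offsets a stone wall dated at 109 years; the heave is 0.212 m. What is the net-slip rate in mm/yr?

6.38 mm/yr

dip-slip = heave / cos(dip) = 0.212 / cos(50°) = 0.3298 m
net slip = dip-slip / sin(rake) = 0.3298 / sin(28.3°) = 0.6957 m
rate = 0.6957 m / 109 years = 0.00638 m/yr = 6.38 mm/yr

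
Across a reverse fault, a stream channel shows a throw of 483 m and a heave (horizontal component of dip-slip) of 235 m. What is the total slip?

net slip = √(throw² + heave²) = √(483² + 235²) = 537 m

537 m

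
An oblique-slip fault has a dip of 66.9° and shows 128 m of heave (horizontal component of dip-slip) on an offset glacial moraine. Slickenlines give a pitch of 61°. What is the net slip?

373 m

dip-slip = heave / cos(dip) = 128 / cos(66.9°) = 326.3 m
net slip = dip-slip / sin(rake) = 326.3 / sin(61°) = 373 m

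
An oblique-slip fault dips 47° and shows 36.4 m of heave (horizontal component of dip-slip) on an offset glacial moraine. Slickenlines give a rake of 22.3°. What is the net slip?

dip-slip = heave / cos(dip) = 36.4 / cos(47°) = 53.37 m
net slip = dip-slip / sin(rake) = 53.37 / sin(22.3°) = 141 m

141 m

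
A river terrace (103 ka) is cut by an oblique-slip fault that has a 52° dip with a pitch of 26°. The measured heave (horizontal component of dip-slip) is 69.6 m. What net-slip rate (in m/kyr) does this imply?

2.50 m/kyr

dip-slip = heave / cos(dip) = 69.6 / cos(52°) = 113 m
net slip = dip-slip / sin(rake) = 113 / sin(26°) = 257.9 m
rate = 257.9 m / 103 ka = 0.00250 m/yr = 2.50 m/kyr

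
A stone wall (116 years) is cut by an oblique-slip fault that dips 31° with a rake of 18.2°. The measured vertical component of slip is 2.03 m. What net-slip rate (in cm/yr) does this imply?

10.9 cm/yr

dip-slip = throw / sin(dip) = 2.03 / sin(31°) = 3.941 m
net slip = dip-slip / sin(rake) = 3.941 / sin(18.2°) = 12.62 m
rate = 12.62 m / 116 years = 0.109 m/yr = 10.9 cm/yr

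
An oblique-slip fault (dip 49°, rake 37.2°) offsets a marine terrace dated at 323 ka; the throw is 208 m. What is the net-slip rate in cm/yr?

0.141 cm/yr

dip-slip = throw / sin(dip) = 208 / sin(49°) = 275.6 m
net slip = dip-slip / sin(rake) = 275.6 / sin(37.2°) = 455.8 m
rate = 455.8 m / 323 ka = 0.00141 m/yr = 0.141 cm/yr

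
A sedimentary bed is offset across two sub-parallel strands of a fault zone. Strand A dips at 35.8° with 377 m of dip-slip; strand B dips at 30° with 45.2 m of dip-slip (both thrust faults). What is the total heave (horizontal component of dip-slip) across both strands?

heave_A = 377 × cos(35.8°) = 305.8 m
heave_B = 45.2 × cos(30°) = 39.14 m
total = 305.8 + 39.14 = 345 m

345 m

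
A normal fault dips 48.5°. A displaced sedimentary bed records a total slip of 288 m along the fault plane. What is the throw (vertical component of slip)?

216 m

throw = dip-slip × sin(dip) = 288 m × sin(48.5°) = 216 m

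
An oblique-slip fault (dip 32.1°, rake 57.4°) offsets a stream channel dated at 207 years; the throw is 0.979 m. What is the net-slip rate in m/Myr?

10600 m/Myr

dip-slip = throw / sin(dip) = 0.979 / sin(32.1°) = 1.842 m
net slip = dip-slip / sin(rake) = 1.842 / sin(57.4°) = 2.187 m
rate = 2.187 m / 207 years = 0.0106 m/yr = 10600 m/Myr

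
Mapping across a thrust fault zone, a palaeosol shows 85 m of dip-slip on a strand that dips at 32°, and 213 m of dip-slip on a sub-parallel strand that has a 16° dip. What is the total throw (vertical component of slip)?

throw_A = 85 × sin(32°) = 45.04 m
throw_B = 213 × sin(16°) = 58.71 m
total = 45.04 + 58.71 = 104 m

104 m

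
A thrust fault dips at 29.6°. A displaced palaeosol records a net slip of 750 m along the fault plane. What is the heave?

652 m

heave = dip-slip × cos(dip) = 750 m × cos(29.6°) = 652 m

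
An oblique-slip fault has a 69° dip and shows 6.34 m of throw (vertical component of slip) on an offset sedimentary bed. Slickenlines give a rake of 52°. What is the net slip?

8.62 m

dip-slip = throw / sin(dip) = 6.34 / sin(69°) = 6.791 m
net slip = dip-slip / sin(rake) = 6.791 / sin(52°) = 8.62 m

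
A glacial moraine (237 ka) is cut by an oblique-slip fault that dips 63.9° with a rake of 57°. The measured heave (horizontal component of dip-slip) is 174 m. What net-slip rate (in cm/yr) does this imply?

dip-slip = heave / cos(dip) = 174 / cos(63.9°) = 395.5 m
net slip = dip-slip / sin(rake) = 395.5 / sin(57°) = 471.6 m
rate = 471.6 m / 237 ka = 0.00199 m/yr = 0.199 cm/yr

0.199 cm/yr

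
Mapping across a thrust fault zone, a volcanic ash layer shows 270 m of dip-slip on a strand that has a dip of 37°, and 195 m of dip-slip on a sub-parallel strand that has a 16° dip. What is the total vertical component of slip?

throw_A = 270 × sin(37°) = 162.5 m
throw_B = 195 × sin(16°) = 53.75 m
total = 162.5 + 53.75 = 216 m

216 m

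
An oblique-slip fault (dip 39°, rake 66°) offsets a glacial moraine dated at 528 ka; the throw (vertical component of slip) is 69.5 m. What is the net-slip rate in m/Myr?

dip-slip = throw / sin(dip) = 69.5 / sin(39°) = 110.4 m
net slip = dip-slip / sin(rake) = 110.4 / sin(66°) = 120.9 m
rate = 120.9 m / 528 ka = 0.000229 m/yr = 229 m/Myr

229 m/Myr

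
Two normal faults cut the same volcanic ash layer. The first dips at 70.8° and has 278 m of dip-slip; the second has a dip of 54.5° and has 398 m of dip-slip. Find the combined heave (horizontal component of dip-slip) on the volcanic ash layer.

323 m

heave_A = 278 × cos(70.8°) = 91.42 m
heave_B = 398 × cos(54.5°) = 231.1 m
total = 91.42 + 231.1 = 323 m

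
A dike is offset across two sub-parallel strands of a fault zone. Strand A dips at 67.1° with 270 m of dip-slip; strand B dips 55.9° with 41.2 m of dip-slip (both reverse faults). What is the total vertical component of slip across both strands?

throw_A = 270 × sin(67.1°) = 248.7 m
throw_B = 41.2 × sin(55.9°) = 34.12 m
total = 248.7 + 34.12 = 283 m

283 m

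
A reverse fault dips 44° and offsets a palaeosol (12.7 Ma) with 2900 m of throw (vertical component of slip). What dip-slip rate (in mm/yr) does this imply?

dip-slip = throw / sin(dip) = 2900 m / sin(44°) = 4175 m
rate = 4175 m / 12.7 Ma = 0.000329 m/yr = 0.329 mm/yr

0.329 mm/yr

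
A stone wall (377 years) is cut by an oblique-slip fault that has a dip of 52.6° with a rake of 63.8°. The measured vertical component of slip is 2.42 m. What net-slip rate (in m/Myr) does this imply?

dip-slip = throw / sin(dip) = 2.42 / sin(52.6°) = 3.046 m
net slip = dip-slip / sin(rake) = 3.046 / sin(63.8°) = 3.395 m
rate = 3.395 m / 377 years = 0.00901 m/yr = 9010 m/Myr

9010 m/Myr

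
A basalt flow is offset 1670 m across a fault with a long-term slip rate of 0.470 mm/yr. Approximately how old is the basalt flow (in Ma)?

3.55 Ma

age = offset / rate = 1670 m / (0.470 mm/yr) = 3.55e+06 yr = 3.55 Ma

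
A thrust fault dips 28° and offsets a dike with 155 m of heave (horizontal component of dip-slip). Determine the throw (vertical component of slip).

throw = heave × tan(dip) = 155 × tan(28°) = 82.4 m

82.4 m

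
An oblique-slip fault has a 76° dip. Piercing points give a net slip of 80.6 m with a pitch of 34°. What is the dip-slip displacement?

dip-slip = net slip × sin(rake) = 80.6 m × sin(34°) = 45.1 m

45.1 m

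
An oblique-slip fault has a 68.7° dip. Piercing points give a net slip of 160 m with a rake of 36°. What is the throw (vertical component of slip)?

87.6 m

dip-slip = net slip × sin(rake) = 160 m × sin(36°) = 94.05 m
throw = dip-slip × sin(dip) = 94.05 × sin(68.7°) = 87.6 m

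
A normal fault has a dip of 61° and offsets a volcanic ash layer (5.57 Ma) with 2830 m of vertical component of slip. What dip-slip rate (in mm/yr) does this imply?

0.581 mm/yr

dip-slip = throw / sin(dip) = 2830 m / sin(61°) = 3236 m
rate = 3236 m / 5.57 Ma = 0.000581 m/yr = 0.581 mm/yr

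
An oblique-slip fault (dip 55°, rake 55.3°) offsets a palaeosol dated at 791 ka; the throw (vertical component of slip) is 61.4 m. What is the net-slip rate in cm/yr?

dip-slip = throw / sin(dip) = 61.4 / sin(55°) = 74.96 m
net slip = dip-slip / sin(rake) = 74.96 / sin(55.3°) = 91.17 m
rate = 91.17 m / 791 ka = 0.000115 m/yr = 0.0115 cm/yr

0.0115 cm/yr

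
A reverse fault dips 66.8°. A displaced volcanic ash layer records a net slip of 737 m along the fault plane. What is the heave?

heave = dip-slip × cos(dip) = 737 m × cos(66.8°) = 290 m

290 m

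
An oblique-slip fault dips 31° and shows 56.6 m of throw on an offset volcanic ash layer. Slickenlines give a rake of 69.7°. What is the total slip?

117 m

dip-slip = throw / sin(dip) = 56.6 / sin(31°) = 109.9 m
net slip = dip-slip / sin(rake) = 109.9 / sin(69.7°) = 117 m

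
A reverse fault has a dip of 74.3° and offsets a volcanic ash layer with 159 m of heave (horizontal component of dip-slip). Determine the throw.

throw = heave × tan(dip) = 159 × tan(74.3°) = 566 m

566 m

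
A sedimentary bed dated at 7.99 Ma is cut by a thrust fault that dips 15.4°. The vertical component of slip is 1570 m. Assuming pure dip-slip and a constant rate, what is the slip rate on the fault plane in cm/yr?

0.0740 cm/yr

dip-slip = throw / sin(dip) = 1570 m / sin(15.4°) = 5912 m
rate = 5912 m / 7.99 Ma = 0.000740 m/yr = 0.0740 cm/yr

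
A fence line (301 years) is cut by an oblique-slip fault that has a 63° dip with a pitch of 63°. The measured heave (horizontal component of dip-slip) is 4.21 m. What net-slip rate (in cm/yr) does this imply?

dip-slip = heave / cos(dip) = 4.21 / cos(63°) = 9.273 m
net slip = dip-slip / sin(rake) = 9.273 / sin(63°) = 10.41 m
rate = 10.41 m / 301 years = 0.0346 m/yr = 3.46 cm/yr

3.46 cm/yr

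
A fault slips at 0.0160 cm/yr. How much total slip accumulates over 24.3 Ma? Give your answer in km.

slip = rate × time = 0.0160 cm/yr × 24.3 Ma = 3890 m = 3.89 km

3.89 km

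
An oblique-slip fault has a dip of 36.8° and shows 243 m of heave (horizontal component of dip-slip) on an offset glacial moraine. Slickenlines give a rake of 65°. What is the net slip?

335 m

dip-slip = heave / cos(dip) = 243 / cos(36.8°) = 303.5 m
net slip = dip-slip / sin(rake) = 303.5 / sin(65°) = 335 m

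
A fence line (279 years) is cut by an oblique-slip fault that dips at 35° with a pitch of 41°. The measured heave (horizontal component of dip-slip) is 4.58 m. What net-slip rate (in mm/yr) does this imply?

30.5 mm/yr

dip-slip = heave / cos(dip) = 4.58 / cos(35°) = 5.591 m
net slip = dip-slip / sin(rake) = 5.591 / sin(41°) = 8.522 m
rate = 8.522 m / 279 years = 0.0305 m/yr = 30.5 mm/yr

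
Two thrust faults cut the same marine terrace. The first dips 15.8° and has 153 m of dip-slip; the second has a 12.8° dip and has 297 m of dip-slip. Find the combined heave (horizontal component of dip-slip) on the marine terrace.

heave_A = 153 × cos(15.8°) = 147.2 m
heave_B = 297 × cos(12.8°) = 289.6 m
total = 147.2 + 289.6 = 437 m

437 m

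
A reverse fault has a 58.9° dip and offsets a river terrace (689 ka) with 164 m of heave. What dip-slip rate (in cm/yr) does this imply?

0.0461 cm/yr

dip-slip = heave / cos(dip) = 164 m / cos(58.9°) = 317.5 m
rate = 317.5 m / 689 ka = 0.000461 m/yr = 0.0461 cm/yr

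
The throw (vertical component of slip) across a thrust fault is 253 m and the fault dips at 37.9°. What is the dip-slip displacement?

dip-slip = throw / sin(dip) = 253 / sin(37.9°) = 412 m

412 m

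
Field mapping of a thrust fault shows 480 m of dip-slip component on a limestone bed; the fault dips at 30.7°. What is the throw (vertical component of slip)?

245 m

throw = dip-slip × sin(dip) = 480 m × sin(30.7°) = 245 m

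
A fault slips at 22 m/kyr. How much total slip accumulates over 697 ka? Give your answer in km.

15.3 km

slip = rate × time = 22 m/kyr × 697 ka = 15300 m = 15.3 km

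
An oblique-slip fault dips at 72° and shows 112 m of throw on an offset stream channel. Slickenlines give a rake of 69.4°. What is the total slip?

126 m

dip-slip = throw / sin(dip) = 112 / sin(72°) = 117.8 m
net slip = dip-slip / sin(rake) = 117.8 / sin(69.4°) = 126 m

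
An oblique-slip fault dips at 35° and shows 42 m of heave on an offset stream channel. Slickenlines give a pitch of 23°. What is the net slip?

131 m

dip-slip = heave / cos(dip) = 42 / cos(35°) = 51.27 m
net slip = dip-slip / sin(rake) = 51.27 / sin(23°) = 131 m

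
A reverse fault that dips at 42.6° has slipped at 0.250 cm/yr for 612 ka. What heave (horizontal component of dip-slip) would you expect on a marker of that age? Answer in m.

dip-slip = rate × time = 0.250 cm/yr × 612 ka = 1530 m
heave = dip-slip × cos(dip) = 1530 × cos(42.6°) = 1130 m

1130 m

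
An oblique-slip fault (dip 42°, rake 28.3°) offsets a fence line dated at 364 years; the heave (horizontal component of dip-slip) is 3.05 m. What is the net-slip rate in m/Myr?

23800 m/Myr

dip-slip = heave / cos(dip) = 3.05 / cos(42°) = 4.104 m
net slip = dip-slip / sin(rake) = 4.104 / sin(28.3°) = 8.657 m
rate = 8.657 m / 364 years = 0.0238 m/yr = 23800 m/Myr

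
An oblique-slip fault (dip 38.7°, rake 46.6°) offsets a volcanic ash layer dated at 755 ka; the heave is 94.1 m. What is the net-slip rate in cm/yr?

0.0220 cm/yr

dip-slip = heave / cos(dip) = 94.1 / cos(38.7°) = 120.6 m
net slip = dip-slip / sin(rake) = 120.6 / sin(46.6°) = 165.9 m
rate = 165.9 m / 755 ka = 0.000220 m/yr = 0.0220 cm/yr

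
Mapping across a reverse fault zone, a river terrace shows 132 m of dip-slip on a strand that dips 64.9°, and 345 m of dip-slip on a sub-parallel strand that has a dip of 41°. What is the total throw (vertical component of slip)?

throw_A = 132 × sin(64.9°) = 119.5 m
throw_B = 345 × sin(41°) = 226.3 m
total = 119.5 + 226.3 = 346 m

346 m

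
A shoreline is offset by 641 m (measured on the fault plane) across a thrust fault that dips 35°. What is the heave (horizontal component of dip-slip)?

heave = dip-slip × cos(dip) = 641 m × cos(35°) = 525 m

525 m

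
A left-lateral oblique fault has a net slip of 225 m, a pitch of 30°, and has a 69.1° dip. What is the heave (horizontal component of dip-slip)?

40.1 m

dip-slip = net slip × sin(rake) = 225 m × sin(30°) = 112.5 m
heave = dip-slip × cos(dip) = 112.5 × cos(69.1°) = 40.1 m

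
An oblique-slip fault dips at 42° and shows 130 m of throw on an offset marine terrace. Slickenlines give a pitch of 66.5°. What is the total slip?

dip-slip = throw / sin(dip) = 130 / sin(42°) = 194.3 m
net slip = dip-slip / sin(rake) = 194.3 / sin(66.5°) = 212 m

212 m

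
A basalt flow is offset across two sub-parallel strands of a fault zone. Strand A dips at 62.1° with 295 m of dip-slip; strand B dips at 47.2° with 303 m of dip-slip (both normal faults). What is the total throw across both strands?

throw_A = 295 × sin(62.1°) = 260.7 m
throw_B = 303 × sin(47.2°) = 222.3 m
total = 260.7 + 222.3 = 483 m

483 m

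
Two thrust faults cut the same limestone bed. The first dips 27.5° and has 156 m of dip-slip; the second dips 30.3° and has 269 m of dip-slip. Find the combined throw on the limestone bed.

throw_A = 156 × sin(27.5°) = 72.03 m
throw_B = 269 × sin(30.3°) = 135.7 m
total = 72.03 + 135.7 = 208 m

208 m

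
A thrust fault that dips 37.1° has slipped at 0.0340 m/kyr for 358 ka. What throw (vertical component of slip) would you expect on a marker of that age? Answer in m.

dip-slip = rate × time = 0.0340 m/kyr × 358 ka = 12.17 m
throw = dip-slip × sin(dip) = 12.17 × sin(37.1°) = 7.34 m

7.34 m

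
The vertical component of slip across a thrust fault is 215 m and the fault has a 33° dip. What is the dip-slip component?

dip-slip = throw / sin(dip) = 215 / sin(33°) = 395 m

395 m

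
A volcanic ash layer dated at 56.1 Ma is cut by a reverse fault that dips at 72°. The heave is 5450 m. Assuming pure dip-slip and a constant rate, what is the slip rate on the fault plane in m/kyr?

0.314 m/kyr

dip-slip = heave / cos(dip) = 5450 m / cos(72°) = 17640 m
rate = 17640 m / 56.1 Ma = 0.000314 m/yr = 0.314 m/kyr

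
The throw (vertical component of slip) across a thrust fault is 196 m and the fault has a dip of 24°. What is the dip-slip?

dip-slip = throw / sin(dip) = 196 / sin(24°) = 482 m

482 m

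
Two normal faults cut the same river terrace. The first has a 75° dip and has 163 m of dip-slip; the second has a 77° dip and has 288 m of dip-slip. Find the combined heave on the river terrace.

107 m

heave_A = 163 × cos(75°) = 42.19 m
heave_B = 288 × cos(77°) = 64.79 m
total = 42.19 + 64.79 = 107 m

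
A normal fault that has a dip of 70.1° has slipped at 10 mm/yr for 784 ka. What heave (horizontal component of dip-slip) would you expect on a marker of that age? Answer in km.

2.67 km

dip-slip = rate × time = 10 mm/yr × 784 ka = 7840 m
heave = dip-slip × cos(dip) = 7840 × cos(70.1°) = 2670 m = 2.67 km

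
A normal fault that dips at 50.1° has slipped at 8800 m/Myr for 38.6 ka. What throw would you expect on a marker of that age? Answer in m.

dip-slip = rate × time = 8800 m/Myr × 38.6 ka = 339.7 m
throw = dip-slip × sin(dip) = 339.7 × sin(50.1°) = 261 m

261 m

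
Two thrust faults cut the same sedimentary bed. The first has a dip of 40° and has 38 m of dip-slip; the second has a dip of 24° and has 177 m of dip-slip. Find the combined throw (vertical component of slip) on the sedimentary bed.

throw_A = 38 × sin(40°) = 24.43 m
throw_B = 177 × sin(24°) = 71.99 m
total = 24.43 + 71.99 = 96.4 m

96.4 m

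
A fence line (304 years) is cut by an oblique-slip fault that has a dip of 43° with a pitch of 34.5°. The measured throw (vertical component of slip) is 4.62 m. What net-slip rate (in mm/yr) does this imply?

39.3 mm/yr

dip-slip = throw / sin(dip) = 4.62 / sin(43°) = 6.774 m
net slip = dip-slip / sin(rake) = 6.774 / sin(34.5°) = 11.96 m
rate = 11.96 m / 304 years = 0.0393 m/yr = 39.3 mm/yr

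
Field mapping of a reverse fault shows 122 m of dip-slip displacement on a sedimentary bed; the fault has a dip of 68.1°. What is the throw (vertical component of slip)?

throw = dip-slip × sin(dip) = 122 m × sin(68.1°) = 113 m

113 m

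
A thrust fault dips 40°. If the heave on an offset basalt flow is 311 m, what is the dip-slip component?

406 m

dip-slip = heave / cos(dip) = 311 / cos(40°) = 406 m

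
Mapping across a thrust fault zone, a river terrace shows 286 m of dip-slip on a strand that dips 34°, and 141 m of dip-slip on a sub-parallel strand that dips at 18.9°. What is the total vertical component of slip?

throw_A = 286 × sin(34°) = 159.9 m
throw_B = 141 × sin(18.9°) = 45.67 m
total = 159.9 + 45.67 = 206 m

206 m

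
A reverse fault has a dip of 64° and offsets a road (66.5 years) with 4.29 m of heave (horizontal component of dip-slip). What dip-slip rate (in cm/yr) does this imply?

dip-slip = heave / cos(dip) = 4.29 m / cos(64°) = 9.786 m
rate = 9.786 m / 66.5 years = 0.147 m/yr = 14.7 cm/yr

14.7 cm/yr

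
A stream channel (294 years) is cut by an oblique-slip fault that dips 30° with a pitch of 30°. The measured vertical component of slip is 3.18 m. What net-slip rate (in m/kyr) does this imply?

dip-slip = throw / sin(dip) = 3.18 / sin(30°) = 6.360 m
net slip = dip-slip / sin(rake) = 6.360 / sin(30°) = 12.72 m
rate = 12.72 m / 294 years = 0.0433 m/yr = 43.3 m/kyr

43.3 m/kyr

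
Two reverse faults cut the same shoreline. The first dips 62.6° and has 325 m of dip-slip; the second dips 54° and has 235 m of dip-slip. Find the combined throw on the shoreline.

throw_A = 325 × sin(62.6°) = 288.5 m
throw_B = 235 × sin(54°) = 190.1 m
total = 288.5 + 190.1 = 479 m

479 m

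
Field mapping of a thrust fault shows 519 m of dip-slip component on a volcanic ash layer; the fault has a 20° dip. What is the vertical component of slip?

178 m

throw = dip-slip × sin(dip) = 519 m × sin(20°) = 178 m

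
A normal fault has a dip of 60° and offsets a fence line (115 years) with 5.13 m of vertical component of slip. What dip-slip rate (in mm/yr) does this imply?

dip-slip = throw / sin(dip) = 5.13 m / sin(60°) = 5.924 m
rate = 5.924 m / 115 years = 0.0515 m/yr = 51.5 mm/yr

51.5 mm/yr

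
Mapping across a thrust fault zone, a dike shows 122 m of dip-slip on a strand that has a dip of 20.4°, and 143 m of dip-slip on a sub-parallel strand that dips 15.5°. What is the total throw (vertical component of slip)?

throw_A = 122 × sin(20.4°) = 42.53 m
throw_B = 143 × sin(15.5°) = 38.22 m
total = 42.53 + 38.22 = 80.7 m

80.7 m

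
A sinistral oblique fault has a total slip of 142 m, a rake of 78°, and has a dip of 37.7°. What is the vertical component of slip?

84.9 m

dip-slip = net slip × sin(rake) = 142 m × sin(78°) = 138.9 m
throw = dip-slip × sin(dip) = 138.9 × sin(37.7°) = 84.9 m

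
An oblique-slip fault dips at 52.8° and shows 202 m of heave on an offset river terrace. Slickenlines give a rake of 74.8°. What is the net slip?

dip-slip = heave / cos(dip) = 202 / cos(52.8°) = 334.1 m
net slip = dip-slip / sin(rake) = 334.1 / sin(74.8°) = 346 m

346 m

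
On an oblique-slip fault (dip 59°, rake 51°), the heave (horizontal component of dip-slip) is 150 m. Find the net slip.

dip-slip = heave / cos(dip) = 150 / cos(59°) = 291.2 m
net slip = dip-slip / sin(rake) = 291.2 / sin(51°) = 375 m

375 m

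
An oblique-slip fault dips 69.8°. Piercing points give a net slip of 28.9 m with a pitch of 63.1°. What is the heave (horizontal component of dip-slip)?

8.90 m

dip-slip = net slip × sin(rake) = 28.9 m × sin(63.1°) = 25.77 m
heave = dip-slip × cos(dip) = 25.77 × cos(69.8°) = 8.90 m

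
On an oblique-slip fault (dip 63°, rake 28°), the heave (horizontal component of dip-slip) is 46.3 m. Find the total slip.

217 m

dip-slip = heave / cos(dip) = 46.3 / cos(63°) = 102 m
net slip = dip-slip / sin(rake) = 102 / sin(28°) = 217 m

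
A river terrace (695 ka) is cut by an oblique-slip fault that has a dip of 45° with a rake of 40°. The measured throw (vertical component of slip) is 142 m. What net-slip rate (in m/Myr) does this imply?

dip-slip = throw / sin(dip) = 142 / sin(45°) = 200.8 m
net slip = dip-slip / sin(rake) = 200.8 / sin(40°) = 312.4 m
rate = 312.4 m / 695 ka = 0.000450 m/yr = 450 m/Myr

450 m/Myr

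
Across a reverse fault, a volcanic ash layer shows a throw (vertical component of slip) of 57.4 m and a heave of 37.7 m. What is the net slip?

68.7 m

net slip = √(throw² + heave²) = √(57.4² + 37.7²) = 68.7 m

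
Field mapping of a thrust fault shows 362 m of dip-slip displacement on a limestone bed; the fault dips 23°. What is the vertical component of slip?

throw = dip-slip × sin(dip) = 362 m × sin(23°) = 141 m

141 m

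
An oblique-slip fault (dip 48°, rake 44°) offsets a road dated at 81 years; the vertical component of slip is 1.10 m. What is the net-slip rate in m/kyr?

dip-slip = throw / sin(dip) = 1.10 / sin(48°) = 1.480 m
net slip = dip-slip / sin(rake) = 1.480 / sin(44°) = 2.131 m
rate = 2.131 m / 81 years = 0.0263 m/yr = 26.3 m/kyr

26.3 m/kyr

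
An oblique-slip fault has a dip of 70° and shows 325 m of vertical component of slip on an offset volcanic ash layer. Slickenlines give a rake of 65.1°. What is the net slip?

381 m

dip-slip = throw / sin(dip) = 325 / sin(70°) = 345.9 m
net slip = dip-slip / sin(rake) = 345.9 / sin(65.1°) = 381 m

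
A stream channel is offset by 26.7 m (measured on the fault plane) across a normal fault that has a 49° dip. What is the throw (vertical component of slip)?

throw = dip-slip × sin(dip) = 26.7 m × sin(49°) = 20.2 m

20.2 m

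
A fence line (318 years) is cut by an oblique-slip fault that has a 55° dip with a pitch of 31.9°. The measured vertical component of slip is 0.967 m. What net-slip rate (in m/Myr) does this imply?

dip-slip = throw / sin(dip) = 0.967 / sin(55°) = 1.180 m
net slip = dip-slip / sin(rake) = 1.180 / sin(31.9°) = 2.234 m
rate = 2.234 m / 318 years = 0.00702 m/yr = 7020 m/Myr

7020 m/Myr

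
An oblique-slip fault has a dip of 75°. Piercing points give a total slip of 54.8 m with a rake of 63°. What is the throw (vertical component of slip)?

dip-slip = net slip × sin(rake) = 54.8 m × sin(63°) = 48.83 m
throw = dip-slip × sin(dip) = 48.83 × sin(75°) = 47.2 m

47.2 m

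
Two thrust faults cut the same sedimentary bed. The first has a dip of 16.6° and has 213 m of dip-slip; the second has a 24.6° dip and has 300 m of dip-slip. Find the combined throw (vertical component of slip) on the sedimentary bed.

throw_A = 213 × sin(16.6°) = 60.85 m
throw_B = 300 × sin(24.6°) = 124.9 m
total = 60.85 + 124.9 = 186 m

186 m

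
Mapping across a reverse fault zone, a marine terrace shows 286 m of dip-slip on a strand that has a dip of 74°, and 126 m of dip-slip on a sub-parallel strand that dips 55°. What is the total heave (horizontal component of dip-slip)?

heave_A = 286 × cos(74°) = 78.83 m
heave_B = 126 × cos(55°) = 72.27 m
total = 78.83 + 72.27 = 151 m

151 m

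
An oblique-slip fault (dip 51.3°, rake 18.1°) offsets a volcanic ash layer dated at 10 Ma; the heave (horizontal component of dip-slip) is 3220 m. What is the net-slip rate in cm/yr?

0.166 cm/yr

dip-slip = heave / cos(dip) = 3220 / cos(51.3°) = 5150 m
net slip = dip-slip / sin(rake) = 5150 / sin(18.1°) = 16580 m
rate = 16580 m / 10 Ma = 0.00166 m/yr = 0.166 cm/yr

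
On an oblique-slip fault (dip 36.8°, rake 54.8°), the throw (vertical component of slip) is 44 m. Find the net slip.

89.9 m

dip-slip = throw / sin(dip) = 44 / sin(36.8°) = 73.45 m
net slip = dip-slip / sin(rake) = 73.45 / sin(54.8°) = 89.9 m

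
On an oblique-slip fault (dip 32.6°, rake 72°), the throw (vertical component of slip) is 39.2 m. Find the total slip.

76.5 m

dip-slip = throw / sin(dip) = 39.2 / sin(32.6°) = 72.76 m
net slip = dip-slip / sin(rake) = 72.76 / sin(72°) = 76.5 m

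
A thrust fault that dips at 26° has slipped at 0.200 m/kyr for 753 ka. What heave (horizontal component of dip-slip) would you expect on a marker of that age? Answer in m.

dip-slip = rate × time = 0.200 m/kyr × 753 ka = 150.6 m
heave = dip-slip × cos(dip) = 150.6 × cos(26°) = 135 m

135 m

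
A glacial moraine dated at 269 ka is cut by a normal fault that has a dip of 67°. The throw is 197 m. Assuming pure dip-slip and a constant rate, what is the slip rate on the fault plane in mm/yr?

0.796 mm/yr

dip-slip = throw / sin(dip) = 197 m / sin(67°) = 214 m
rate = 214 m / 269 ka = 0.000796 m/yr = 0.796 mm/yr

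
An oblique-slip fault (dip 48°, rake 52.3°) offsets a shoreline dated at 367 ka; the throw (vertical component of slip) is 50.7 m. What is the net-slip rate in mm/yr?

0.235 mm/yr

dip-slip = throw / sin(dip) = 50.7 / sin(48°) = 68.22 m
net slip = dip-slip / sin(rake) = 68.22 / sin(52.3°) = 86.23 m
rate = 86.23 m / 367 ka = 0.000235 m/yr = 0.235 mm/yr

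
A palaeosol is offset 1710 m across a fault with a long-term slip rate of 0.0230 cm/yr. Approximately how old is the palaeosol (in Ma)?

7.43 Ma

age = offset / rate = 1710 m / (0.0230 cm/yr) = 7.43e+06 yr = 7.43 Ma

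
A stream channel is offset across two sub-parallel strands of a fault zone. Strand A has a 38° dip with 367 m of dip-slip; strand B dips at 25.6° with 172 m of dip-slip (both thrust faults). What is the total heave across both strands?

444 m

heave_A = 367 × cos(38°) = 289.2 m
heave_B = 172 × cos(25.6°) = 155.1 m
total = 289.2 + 155.1 = 444 m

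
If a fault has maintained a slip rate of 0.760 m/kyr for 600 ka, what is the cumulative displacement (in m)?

slip = rate × time = 0.760 m/kyr × 600 ka = 456 m

456 m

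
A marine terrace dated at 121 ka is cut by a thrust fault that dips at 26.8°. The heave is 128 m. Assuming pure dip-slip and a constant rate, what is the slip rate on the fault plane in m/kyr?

1.19 m/kyr

dip-slip = heave / cos(dip) = 128 m / cos(26.8°) = 143.4 m
rate = 143.4 m / 121 ka = 0.00119 m/yr = 1.19 m/kyr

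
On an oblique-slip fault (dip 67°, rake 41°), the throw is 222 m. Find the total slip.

368 m

dip-slip = throw / sin(dip) = 222 / sin(67°) = 241.2 m
net slip = dip-slip / sin(rake) = 241.2 / sin(41°) = 368 m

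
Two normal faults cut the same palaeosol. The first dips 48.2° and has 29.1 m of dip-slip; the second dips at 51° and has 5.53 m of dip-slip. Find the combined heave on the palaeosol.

heave_A = 29.1 × cos(48.2°) = 19.40 m
heave_B = 5.53 × cos(51°) = 3.480 m
total = 19.40 + 3.480 = 22.9 m

22.9 m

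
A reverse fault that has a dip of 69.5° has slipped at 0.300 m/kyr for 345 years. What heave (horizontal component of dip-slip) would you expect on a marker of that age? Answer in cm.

3.62 cm

dip-slip = rate × time = 0.300 m/kyr × 345 years = 0.1035 m
heave = dip-slip × cos(dip) = 0.1035 × cos(69.5°) = 0.0362 m = 3.62 cm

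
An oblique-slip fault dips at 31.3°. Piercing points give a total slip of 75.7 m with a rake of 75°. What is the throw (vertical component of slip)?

38 m

dip-slip = net slip × sin(rake) = 75.7 m × sin(75°) = 73.12 m
throw = dip-slip × sin(dip) = 73.12 × sin(31.3°) = 38 m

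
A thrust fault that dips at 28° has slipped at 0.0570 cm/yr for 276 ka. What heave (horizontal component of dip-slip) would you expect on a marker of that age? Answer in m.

139 m

dip-slip = rate × time = 0.0570 cm/yr × 276 ka = 157.3 m
heave = dip-slip × cos(dip) = 157.3 × cos(28°) = 139 m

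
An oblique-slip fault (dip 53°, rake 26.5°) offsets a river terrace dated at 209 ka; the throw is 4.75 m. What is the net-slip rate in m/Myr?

dip-slip = throw / sin(dip) = 4.75 / sin(53°) = 5.948 m
net slip = dip-slip / sin(rake) = 5.948 / sin(26.5°) = 13.33 m
rate = 13.33 m / 209 ka = 0.0000638 m/yr = 63.8 m/Myr

63.8 m/Myr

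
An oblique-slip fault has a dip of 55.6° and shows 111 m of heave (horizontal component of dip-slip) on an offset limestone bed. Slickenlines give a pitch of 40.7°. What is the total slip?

dip-slip = heave / cos(dip) = 111 / cos(55.6°) = 196.5 m
net slip = dip-slip / sin(rake) = 196.5 / sin(40.7°) = 301 m

301 m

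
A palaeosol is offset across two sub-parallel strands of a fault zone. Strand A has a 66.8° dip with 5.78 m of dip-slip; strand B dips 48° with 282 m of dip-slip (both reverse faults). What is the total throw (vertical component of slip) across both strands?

215 m

throw_A = 5.78 × sin(66.8°) = 5.313 m
throw_B = 282 × sin(48°) = 209.6 m
total = 5.313 + 209.6 = 215 m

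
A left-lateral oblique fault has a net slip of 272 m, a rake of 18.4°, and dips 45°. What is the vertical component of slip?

60.7 m

dip-slip = net slip × sin(rake) = 272 m × sin(18.4°) = 85.86 m
throw = dip-slip × sin(dip) = 85.86 × sin(45°) = 60.7 m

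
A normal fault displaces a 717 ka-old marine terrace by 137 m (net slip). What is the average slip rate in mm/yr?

0.191 mm/yr

rate = 137 m / 717 ka = 0.000191 m/yr = 0.191 mm/yr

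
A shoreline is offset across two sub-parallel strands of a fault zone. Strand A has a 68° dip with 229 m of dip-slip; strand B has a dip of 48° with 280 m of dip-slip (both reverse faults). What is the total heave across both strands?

heave_A = 229 × cos(68°) = 85.78 m
heave_B = 280 × cos(48°) = 187.4 m
total = 85.78 + 187.4 = 273 m

273 m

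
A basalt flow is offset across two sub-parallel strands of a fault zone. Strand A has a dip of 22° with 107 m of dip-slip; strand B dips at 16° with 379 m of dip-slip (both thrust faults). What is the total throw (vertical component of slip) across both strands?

145 m

throw_A = 107 × sin(22°) = 40.08 m
throw_B = 379 × sin(16°) = 104.5 m
total = 40.08 + 104.5 = 145 m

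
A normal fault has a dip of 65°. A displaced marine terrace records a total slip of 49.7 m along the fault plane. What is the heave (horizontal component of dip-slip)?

heave = dip-slip × cos(dip) = 49.7 m × cos(65°) = 21 m

21 m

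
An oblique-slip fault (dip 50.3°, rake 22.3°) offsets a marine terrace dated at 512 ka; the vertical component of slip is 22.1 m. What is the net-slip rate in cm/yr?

dip-slip = throw / sin(dip) = 22.1 / sin(50.3°) = 28.72 m
net slip = dip-slip / sin(rake) = 28.72 / sin(22.3°) = 75.70 m
rate = 75.70 m / 512 ka = 0.000148 m/yr = 0.0148 cm/yr

0.0148 cm/yr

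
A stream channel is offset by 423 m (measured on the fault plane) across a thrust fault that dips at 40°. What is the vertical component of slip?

272 m

throw = dip-slip × sin(dip) = 423 m × sin(40°) = 272 m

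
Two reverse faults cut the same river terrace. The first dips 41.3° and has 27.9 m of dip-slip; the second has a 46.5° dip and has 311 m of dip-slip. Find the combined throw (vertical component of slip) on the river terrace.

244 m

throw_A = 27.9 × sin(41.3°) = 18.41 m
throw_B = 311 × sin(46.5°) = 225.6 m
total = 18.41 + 225.6 = 244 m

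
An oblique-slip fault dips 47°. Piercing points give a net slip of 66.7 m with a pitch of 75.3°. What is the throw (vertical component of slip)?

dip-slip = net slip × sin(rake) = 66.7 m × sin(75.3°) = 64.52 m
throw = dip-slip × sin(dip) = 64.52 × sin(47°) = 47.2 m

47.2 m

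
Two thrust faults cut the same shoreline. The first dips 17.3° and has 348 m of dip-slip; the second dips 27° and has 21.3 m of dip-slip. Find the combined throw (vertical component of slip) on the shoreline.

113 m

throw_A = 348 × sin(17.3°) = 103.5 m
throw_B = 21.3 × sin(27°) = 9.670 m
total = 103.5 + 9.670 = 113 m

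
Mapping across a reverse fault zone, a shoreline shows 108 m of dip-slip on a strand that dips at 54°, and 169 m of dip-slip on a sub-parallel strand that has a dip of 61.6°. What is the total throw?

throw_A = 108 × sin(54°) = 87.37 m
throw_B = 169 × sin(61.6°) = 148.7 m
total = 87.37 + 148.7 = 236 m

236 m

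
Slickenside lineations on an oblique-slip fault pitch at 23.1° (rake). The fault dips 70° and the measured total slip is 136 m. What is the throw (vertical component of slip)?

dip-slip = net slip × sin(rake) = 136 m × sin(23.1°) = 53.36 m
throw = dip-slip × sin(dip) = 53.36 × sin(70°) = 50.1 m

50.1 m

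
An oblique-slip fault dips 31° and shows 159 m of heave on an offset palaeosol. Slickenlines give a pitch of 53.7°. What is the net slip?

dip-slip = heave / cos(dip) = 159 / cos(31°) = 185.5 m
net slip = dip-slip / sin(rake) = 185.5 / sin(53.7°) = 230 m

230 m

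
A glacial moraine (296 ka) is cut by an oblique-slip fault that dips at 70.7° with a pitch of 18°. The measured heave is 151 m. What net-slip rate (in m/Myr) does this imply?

4990 m/Myr

dip-slip = heave / cos(dip) = 151 / cos(70.7°) = 456.9 m
net slip = dip-slip / sin(rake) = 456.9 / sin(18°) = 1478 m
rate = 1478 m / 296 ka = 0.00499 m/yr = 4990 m/Myr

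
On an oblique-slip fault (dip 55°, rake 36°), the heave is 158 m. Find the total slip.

469 m

dip-slip = heave / cos(dip) = 158 / cos(55°) = 275.5 m
net slip = dip-slip / sin(rake) = 275.5 / sin(36°) = 469 m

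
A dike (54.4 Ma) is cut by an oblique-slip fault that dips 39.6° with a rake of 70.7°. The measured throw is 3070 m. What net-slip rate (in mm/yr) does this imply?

0.0938 mm/yr

dip-slip = throw / sin(dip) = 3070 / sin(39.6°) = 4816 m
net slip = dip-slip / sin(rake) = 4816 / sin(70.7°) = 5103 m
rate = 5103 m / 54.4 Ma = 0.0000938 m/yr = 0.0938 mm/yr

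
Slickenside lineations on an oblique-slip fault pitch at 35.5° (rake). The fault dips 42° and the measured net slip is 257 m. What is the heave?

111 m

dip-slip = net slip × sin(rake) = 257 m × sin(35.5°) = 149.2 m
heave = dip-slip × cos(dip) = 149.2 × cos(42°) = 111 m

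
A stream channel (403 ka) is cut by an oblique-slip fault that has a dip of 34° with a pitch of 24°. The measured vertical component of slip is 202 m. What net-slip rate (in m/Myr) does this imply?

dip-slip = throw / sin(dip) = 202 / sin(34°) = 361.2 m
net slip = dip-slip / sin(rake) = 361.2 / sin(24°) = 888.1 m
rate = 888.1 m / 403 ka = 0.00220 m/yr = 2200 m/Myr

2200 m/Myr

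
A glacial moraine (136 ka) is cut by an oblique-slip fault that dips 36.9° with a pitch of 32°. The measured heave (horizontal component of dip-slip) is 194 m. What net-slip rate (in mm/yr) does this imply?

dip-slip = heave / cos(dip) = 194 / cos(36.9°) = 242.6 m
net slip = dip-slip / sin(rake) = 242.6 / sin(32°) = 457.8 m
rate = 457.8 m / 136 ka = 0.00337 m/yr = 3.37 mm/yr

3.37 mm/yr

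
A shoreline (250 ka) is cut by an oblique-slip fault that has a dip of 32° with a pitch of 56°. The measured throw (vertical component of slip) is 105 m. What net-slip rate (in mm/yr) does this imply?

dip-slip = throw / sin(dip) = 105 / sin(32°) = 198.1 m
net slip = dip-slip / sin(rake) = 198.1 / sin(56°) = 239 m
rate = 239 m / 250 ka = 0.000956 m/yr = 0.956 mm/yr

0.956 mm/yr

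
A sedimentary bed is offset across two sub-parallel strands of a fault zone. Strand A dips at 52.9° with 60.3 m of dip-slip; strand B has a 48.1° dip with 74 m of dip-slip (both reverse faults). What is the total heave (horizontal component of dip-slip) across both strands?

85.8 m

heave_A = 60.3 × cos(52.9°) = 36.37 m
heave_B = 74 × cos(48.1°) = 49.42 m
total = 36.37 + 49.42 = 85.8 m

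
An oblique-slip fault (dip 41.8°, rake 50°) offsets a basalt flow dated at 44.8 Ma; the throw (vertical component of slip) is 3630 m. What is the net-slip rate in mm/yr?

dip-slip = throw / sin(dip) = 3630 / sin(41.8°) = 5446 m
net slip = dip-slip / sin(rake) = 5446 / sin(50°) = 7109 m
rate = 7109 m / 44.8 Ma = 0.000159 m/yr = 0.159 mm/yr

0.159 mm/yr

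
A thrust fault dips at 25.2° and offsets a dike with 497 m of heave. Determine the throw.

234 m

throw = heave × tan(dip) = 497 × tan(25.2°) = 234 m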